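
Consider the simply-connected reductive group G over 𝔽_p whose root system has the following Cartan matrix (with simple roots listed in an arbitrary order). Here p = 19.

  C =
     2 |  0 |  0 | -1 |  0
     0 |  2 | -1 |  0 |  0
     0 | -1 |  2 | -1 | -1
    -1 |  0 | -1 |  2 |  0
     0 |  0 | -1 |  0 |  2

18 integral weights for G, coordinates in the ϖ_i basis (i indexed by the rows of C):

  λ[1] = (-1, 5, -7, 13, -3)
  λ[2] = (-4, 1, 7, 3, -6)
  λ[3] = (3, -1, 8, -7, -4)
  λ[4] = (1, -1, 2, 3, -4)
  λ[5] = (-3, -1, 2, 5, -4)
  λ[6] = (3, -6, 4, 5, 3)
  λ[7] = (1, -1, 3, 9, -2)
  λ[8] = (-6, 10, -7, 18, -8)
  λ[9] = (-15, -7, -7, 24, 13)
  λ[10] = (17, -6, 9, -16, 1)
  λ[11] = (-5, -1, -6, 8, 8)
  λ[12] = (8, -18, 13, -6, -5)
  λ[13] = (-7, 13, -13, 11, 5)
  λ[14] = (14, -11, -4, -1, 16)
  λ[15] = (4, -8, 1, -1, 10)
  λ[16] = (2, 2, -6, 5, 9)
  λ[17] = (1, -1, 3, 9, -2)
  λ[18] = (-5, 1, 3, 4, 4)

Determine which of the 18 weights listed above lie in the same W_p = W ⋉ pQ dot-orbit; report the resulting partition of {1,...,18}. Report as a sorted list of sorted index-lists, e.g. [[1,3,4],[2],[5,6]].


Type D_5, rank 5, |W|=1920; reorder rows/cols to standard.

Ā_19 reps of the 18 weights (D_5, coords as presented):

  1: (0, 2, 0, 5, 6) · 2: (3, 2, 3, 1, 5) · 3: (2, 0, 0, 4, 3) · 4: (2, 0, 0, 4, 3) · 5: (2, 0, 0, 4, 3) · 6: (4, 5, 0, 0, 4) · 7: (2, 0, 3, 0, 1) · 8: (0, 2, 0, 5, 6) · 9: (0, 2, 0, 5, 6) · 10: (3, 2, 3, 1, 5) · 11: (4, 5, 0, 0, 4) · 12: (3, 2, 3, 1, 5) · 13: (0, 2, 0, 5, 6) · 14: (2, 0, 3, 0, 1) · 15: (0, 2, 0, 5, 6) · 16: (3, 2, 3, 1, 5) · 17: (2, 0, 3, 0, 1) · 18: (3, 2, 3, 1, 5)

Linkage partition of the 18 weights (5 classes, p=19):

[[1, 8, 9, 13, 15], [2, 10, 12, 16, 18], [3, 4, 5], [6, 11], [7, 14, 17]]


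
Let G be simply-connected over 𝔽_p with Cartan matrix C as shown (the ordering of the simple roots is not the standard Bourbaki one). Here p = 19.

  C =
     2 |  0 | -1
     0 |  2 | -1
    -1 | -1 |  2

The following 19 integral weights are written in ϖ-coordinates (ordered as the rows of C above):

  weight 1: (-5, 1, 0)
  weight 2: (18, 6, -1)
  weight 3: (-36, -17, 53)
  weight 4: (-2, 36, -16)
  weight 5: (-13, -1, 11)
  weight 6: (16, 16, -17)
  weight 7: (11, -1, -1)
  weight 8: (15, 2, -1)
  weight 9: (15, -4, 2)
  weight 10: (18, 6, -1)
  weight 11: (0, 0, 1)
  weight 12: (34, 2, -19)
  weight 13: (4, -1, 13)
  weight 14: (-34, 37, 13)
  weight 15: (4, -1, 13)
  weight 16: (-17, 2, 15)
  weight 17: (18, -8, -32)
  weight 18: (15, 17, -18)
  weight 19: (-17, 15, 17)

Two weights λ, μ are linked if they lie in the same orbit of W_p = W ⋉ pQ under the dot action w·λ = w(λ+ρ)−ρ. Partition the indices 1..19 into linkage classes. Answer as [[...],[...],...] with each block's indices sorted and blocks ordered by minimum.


Cartan matrix: type A_3 (|W|=24); un-permuting the 3 rows.

Each λ_j+ρ reduced to Ā_19; 3-tuples below use C's row order:

  λ_1 → (1, 1, 2) · λ_2 → (12, 0, 0) · λ_3 → (16, 3, 0) · λ_4 → (1, 1, 2) · λ_5 → (12, 0, 0) · λ_6 → (1, 1, 16) · λ_7 → (12, 0, 0) · λ_8 → (16, 3, 0) · λ_9 → (16, 3, 0) · λ_10 → (12, 0, 0) · λ_11 → (1, 1, 2) · λ_12 → (1, 1, 2) · λ_13 → (5, 0, 14) · λ_14 → (5, 0, 14) · λ_15 → (5, 0, 14) · λ_16 → (16, 3, 0) · λ_17 → (12, 0, 0) · λ_18 → (1, 1, 16) · λ_19 → (1, 1, 2)

Grouping the 19 weights by Ā_19-representative: 5 linkage classes.

[[1, 4, 11, 12, 19], [2, 5, 7, 10, 17], [3, 8, 9, 16], [6, 18], [13, 14, 15]]


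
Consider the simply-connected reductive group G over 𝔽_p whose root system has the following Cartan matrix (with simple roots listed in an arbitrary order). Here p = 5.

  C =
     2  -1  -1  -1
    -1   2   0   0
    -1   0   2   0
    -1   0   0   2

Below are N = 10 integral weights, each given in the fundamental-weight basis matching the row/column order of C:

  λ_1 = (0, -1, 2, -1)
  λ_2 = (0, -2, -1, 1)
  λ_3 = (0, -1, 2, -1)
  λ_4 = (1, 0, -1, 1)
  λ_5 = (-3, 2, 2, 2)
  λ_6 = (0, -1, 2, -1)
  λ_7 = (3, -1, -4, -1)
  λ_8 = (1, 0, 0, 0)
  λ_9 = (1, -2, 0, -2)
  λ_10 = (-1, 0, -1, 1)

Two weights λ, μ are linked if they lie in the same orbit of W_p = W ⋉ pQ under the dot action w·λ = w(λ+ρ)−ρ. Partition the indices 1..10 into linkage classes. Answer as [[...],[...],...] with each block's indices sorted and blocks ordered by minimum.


Dynkin diagram of C (from the 6 off-diagonal −1 entries): D_4.

W_5-reps of the 10 weights in Ā_5 (same 4-coord order as C):

    λ_1+ρ ↦ (1, 0, 3, 0)
    λ_2+ρ ↦ (0, 1, 0, 2)
    λ_3+ρ ↦ (1, 0, 3, 0)
    λ_4+ρ ↦ (0, 1, 0, 2)
    λ_5+ρ ↦ (0, 1, 1, 1)
    λ_6+ρ ↦ (1, 0, 3, 0)
    λ_7+ρ ↦ (1, 0, 3, 0)
    λ_8+ρ ↦ (0, 1, 1, 1)
    λ_9+ρ ↦ (0, 1, 1, 1)
    λ_10+ρ ↦ (0, 1, 0, 2)

3 distinct reps among the 10 weights ⇒ 3 W_5-linkage classes:

[[1, 3, 6, 7], [2, 4, 10], [5, 8, 9]]


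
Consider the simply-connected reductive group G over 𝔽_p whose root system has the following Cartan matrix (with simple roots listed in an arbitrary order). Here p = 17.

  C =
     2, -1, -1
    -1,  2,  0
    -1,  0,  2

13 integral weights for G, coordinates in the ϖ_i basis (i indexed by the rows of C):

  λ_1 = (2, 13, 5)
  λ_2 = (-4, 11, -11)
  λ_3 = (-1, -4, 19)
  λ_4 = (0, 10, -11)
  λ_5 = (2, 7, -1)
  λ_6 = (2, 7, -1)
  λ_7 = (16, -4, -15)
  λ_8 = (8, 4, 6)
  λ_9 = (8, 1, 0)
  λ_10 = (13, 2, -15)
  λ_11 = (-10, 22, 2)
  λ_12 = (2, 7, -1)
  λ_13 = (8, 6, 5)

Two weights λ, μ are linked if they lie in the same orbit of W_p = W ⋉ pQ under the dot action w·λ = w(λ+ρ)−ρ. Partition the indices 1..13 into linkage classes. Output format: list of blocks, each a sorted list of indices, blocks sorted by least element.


Type A_3, rank 3, |W|=24; reorder rows/cols to standard.

Each λ_j+ρ reduced to Ā_17; 3-tuples below use C's row order:

    [1] (3, 8, 0)
    [2] (9, 1, 3)
    [3] (0, 3, 14)
    [4] (9, 2, 1)
    [5] (3, 8, 0)
    [6] (3, 8, 0)
    [7] (0, 3, 14)
    [8] (9, 1, 3)
    [9] (9, 2, 1)
    [10] (0, 3, 14)
    [11] (3, 8, 0)
    [12] (3, 8, 0)
    [13] (9, 2, 1)

4 distinct reps among the 13 weights ⇒ 4 W_17-linkage classes:

[[1, 5, 6, 11, 12], [2, 8], [3, 7, 10], [4, 9, 13]]


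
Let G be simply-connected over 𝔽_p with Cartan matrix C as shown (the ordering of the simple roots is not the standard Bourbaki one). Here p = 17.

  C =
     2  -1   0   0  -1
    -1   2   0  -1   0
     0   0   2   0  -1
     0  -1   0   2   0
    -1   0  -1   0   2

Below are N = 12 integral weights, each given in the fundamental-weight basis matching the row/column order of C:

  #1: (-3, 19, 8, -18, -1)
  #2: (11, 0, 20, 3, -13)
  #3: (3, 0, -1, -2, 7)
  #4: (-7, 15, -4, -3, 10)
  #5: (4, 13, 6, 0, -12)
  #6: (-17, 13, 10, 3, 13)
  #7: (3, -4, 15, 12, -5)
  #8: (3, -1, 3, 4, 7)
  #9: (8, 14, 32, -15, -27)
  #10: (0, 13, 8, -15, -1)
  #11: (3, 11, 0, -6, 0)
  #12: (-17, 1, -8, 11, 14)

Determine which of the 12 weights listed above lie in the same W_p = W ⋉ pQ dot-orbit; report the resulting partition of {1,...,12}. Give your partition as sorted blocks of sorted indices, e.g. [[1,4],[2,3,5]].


Dynkin diagram of C (from the 8 off-diagonal −1 entries): A_5.

W_17-reps of the 12 weights in Ā_17 (same 5-coord order as C):

    λ_1 → (1, 0, 2, 7, 0)
    λ_2 → (4, 0, 0, 1, 8)
    λ_3 → (4, 0, 0, 1, 8)
    λ_4 → (6, 6, 1, 2, 1)
    λ_5 → (6, 6, 1, 2, 1)
    λ_6 → (6, 6, 1, 2, 1)
    λ_7 → (3, 0, 3, 1, 1)
    λ_8 → (4, 0, 0, 1, 8)
    λ_9 → (1, 0, 2, 7, 0)
    λ_10 → (1, 0, 2, 7, 0)
    λ_11 → (4, 7, 0, 4, 1)
    λ_12 → (6, 6, 1, 2, 1)

5 distinct reps among the 12 weights ⇒ 5 W_17-linkage classes:

[[1, 9, 10], [2, 3, 8], [4, 5, 6, 12], [7], [11]]


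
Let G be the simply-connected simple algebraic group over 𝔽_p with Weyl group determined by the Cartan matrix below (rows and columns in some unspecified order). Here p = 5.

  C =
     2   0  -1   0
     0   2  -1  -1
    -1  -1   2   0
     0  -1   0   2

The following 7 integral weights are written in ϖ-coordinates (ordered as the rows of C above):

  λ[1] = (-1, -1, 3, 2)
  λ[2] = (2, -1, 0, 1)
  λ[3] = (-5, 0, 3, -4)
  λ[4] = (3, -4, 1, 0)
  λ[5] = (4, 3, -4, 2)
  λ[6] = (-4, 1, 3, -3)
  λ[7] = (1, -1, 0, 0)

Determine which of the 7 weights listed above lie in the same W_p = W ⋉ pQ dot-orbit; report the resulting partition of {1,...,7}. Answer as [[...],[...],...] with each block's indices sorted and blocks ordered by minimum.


Type A_4, rank 4, |W|=120; reorder rows/cols to standard.

W_5-reps of the 7 weights in Ā_5 (same 4-coord order as C):

  λ_1+ρ ↦ (2, 0, 2, 1) · λ_2+ρ ↦ (2, 0, 1, 1) · λ_3+ρ ↦ (2, 0, 2, 1) · λ_4+ρ ↦ (2, 0, 1, 1) · λ_5+ρ ↦ (2, 0, 1, 1) · λ_6+ρ ↦ (2, 0, 1, 1) · λ_7+ρ ↦ (2, 0, 1, 1)

Partition of {1..7} into 2 W_5-dot-orbits:

[[1, 3], [2, 4, 5, 6, 7]]


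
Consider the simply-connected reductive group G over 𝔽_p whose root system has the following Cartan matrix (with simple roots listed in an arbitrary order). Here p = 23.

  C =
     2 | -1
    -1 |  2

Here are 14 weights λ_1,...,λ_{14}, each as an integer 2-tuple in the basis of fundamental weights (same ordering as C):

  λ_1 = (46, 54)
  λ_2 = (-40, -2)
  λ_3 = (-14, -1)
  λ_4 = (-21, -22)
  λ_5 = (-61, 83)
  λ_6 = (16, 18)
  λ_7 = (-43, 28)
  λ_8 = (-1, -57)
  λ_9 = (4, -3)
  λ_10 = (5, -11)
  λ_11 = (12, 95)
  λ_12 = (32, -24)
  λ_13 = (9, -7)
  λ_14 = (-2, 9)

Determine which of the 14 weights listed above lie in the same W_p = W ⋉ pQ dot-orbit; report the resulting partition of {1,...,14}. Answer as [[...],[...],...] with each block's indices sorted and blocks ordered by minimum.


Cartan matrix: type A_2 (|W|=6); un-permuting the 2 rows.

W_23-reps of the 14 weights in Ā_23 (same 2-coord order as C):

  1: (1, 9);  2: (16, 6);  3: (0, 13);  4: (3, 2);  5: (8, 14);  6: (4, 6);  7: (4, 6);  8: (0, 13);  9: (3, 2);  10: (4, 6);  11: (4, 6);  12: (0, 13);  13: (4, 6);  14: (1, 9)

Partition of {1..14} into 6 W_23-dot-orbits:

[[1, 14], [2], [3, 8, 12], [4, 9], [5], [6, 7, 10, 11, 13]]


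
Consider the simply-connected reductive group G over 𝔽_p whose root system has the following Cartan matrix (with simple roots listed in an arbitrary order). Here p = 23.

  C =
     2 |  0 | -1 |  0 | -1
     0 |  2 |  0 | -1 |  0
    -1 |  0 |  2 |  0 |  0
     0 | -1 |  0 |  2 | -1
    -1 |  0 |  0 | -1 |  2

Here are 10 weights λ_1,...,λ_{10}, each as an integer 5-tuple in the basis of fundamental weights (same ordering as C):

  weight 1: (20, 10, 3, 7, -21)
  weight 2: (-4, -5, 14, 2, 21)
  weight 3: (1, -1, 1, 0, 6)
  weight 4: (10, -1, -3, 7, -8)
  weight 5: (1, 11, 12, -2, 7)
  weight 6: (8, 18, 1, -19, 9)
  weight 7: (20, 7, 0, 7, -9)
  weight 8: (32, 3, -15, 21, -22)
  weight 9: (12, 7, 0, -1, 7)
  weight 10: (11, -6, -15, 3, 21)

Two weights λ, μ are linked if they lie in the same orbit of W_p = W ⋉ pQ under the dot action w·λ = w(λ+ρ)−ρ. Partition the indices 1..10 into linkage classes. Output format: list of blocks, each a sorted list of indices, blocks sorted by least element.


A_5 Cartan matrix, 5 simple roots permuted; ρ=(1,1,1,1,1).

W_23-reps of the 10 weights in Ā_23 (same 5-coord order as C):

  λ_1+ρ ↦ (1, 1, 2, 10, 8)
  λ_2+ρ ↦ (1, 1, 2, 10, 8)
  λ_3+ρ ↦ (2, 0, 2, 1, 7)
  λ_4+ρ ↦ (2, 0, 2, 1, 7)
  λ_5+ρ ↦ (2, 0, 2, 1, 7)
  λ_6+ρ ↦ (1, 1, 2, 10, 8)
  λ_7+ρ ↦ (7, 1, 6, 0, 8)
  λ_8+ρ ↦ (1, 1, 2, 10, 8)
  λ_9+ρ ↦ (7, 1, 6, 0, 8)
  λ_10+ρ ↦ (1, 1, 2, 10, 8)

3 distinct reps among the 10 weights ⇒ 3 W_23-linkage classes:

[[1, 2, 6, 8, 10], [3, 4, 5], [7, 9]]


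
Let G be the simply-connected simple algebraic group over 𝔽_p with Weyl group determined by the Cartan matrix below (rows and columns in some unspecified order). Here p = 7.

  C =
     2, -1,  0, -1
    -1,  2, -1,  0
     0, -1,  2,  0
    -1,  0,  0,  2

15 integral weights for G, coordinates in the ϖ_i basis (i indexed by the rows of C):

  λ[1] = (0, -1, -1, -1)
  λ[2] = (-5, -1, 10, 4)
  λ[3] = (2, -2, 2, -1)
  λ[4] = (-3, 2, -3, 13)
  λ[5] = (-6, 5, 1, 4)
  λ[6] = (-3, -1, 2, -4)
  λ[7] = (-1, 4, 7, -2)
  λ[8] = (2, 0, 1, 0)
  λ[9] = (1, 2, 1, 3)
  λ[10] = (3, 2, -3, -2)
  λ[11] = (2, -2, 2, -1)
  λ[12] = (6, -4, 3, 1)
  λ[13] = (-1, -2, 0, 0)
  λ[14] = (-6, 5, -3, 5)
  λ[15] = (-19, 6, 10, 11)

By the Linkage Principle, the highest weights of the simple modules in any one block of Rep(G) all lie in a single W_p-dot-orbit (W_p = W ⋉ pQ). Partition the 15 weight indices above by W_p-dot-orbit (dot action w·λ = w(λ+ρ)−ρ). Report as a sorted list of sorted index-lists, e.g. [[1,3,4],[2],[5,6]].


C ↔ A_4 under row/col permutation; |W(A_4)| = 120.

W_7-reps of the 15 weights in Ā_7 (same 4-coord order as C):

  λ_1+ρ ↦ (1, 0, 0, 0) · λ_2+ρ ↦ (4, 0, 2, 0) · λ_3+ρ ↦ (2, 1, 2, 0) · λ_4+ρ ↦ (4, 1, 1, 1) · λ_5+ρ ↦ (4, 1, 1, 1) · λ_6+ρ ↦ (2, 1, 2, 0) · λ_7+ρ ↦ (4, 1, 1, 1) · λ_8+ρ ↦ (3, 1, 2, 1) · λ_9+ρ ↦ (2, 1, 2, 0) · λ_10+ρ ↦ (3, 1, 2, 1) · λ_11+ρ ↦ (2, 1, 2, 0) · λ_12+ρ ↦ (3, 1, 2, 1) · λ_13+ρ ↦ (1, 0, 0, 0) · λ_14+ρ ↦ (4, 1, 1, 1) · λ_15+ρ ↦ (4, 0, 2, 0)

The 15 indices split into 5 linkage classes (same alcove rep ⇔ same W_7-dot-orbit):

[[1, 13], [2, 15], [3, 6, 9, 11], [4, 5, 7, 14], [8, 10, 12]]


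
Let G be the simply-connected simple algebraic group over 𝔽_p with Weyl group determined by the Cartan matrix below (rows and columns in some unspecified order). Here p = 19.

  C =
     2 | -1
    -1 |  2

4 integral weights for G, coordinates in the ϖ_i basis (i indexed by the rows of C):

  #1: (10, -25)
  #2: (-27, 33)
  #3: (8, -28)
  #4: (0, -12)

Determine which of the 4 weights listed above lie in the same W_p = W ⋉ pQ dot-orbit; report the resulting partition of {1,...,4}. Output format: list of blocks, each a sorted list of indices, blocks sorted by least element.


Dynkin diagram of C (from the 2 off-diagonal −1 entries): A_2.

Ā_19 reps of the 4 weights (A_2, coords as presented):

  [1] (8, 6)
  [2] (4, 7)
  [3] (10, 1)
  [4] (10, 1)

Partition of {1..4} into 3 W_19-dot-orbits:

[[1], [2], [3, 4]]


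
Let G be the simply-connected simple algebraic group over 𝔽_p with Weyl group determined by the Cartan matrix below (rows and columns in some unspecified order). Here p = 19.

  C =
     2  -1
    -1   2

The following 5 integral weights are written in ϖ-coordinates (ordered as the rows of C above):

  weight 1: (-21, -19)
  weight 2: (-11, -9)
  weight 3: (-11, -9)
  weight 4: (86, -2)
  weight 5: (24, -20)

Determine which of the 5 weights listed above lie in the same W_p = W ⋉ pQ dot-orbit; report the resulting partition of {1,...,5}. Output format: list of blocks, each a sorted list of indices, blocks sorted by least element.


A_2 Cartan matrix, 2 simple roots permuted; ρ=(1,1).

Alcove-folded reps (p=19, 5 weights, presented ϖ-order):

  1: (1, 0);  2: (8, 10);  3: (8, 10);  4: (8, 10);  5: (0, 13)

Linkage partition of the 5 weights (3 classes, p=19):

[[1], [2, 3, 4], [5]]


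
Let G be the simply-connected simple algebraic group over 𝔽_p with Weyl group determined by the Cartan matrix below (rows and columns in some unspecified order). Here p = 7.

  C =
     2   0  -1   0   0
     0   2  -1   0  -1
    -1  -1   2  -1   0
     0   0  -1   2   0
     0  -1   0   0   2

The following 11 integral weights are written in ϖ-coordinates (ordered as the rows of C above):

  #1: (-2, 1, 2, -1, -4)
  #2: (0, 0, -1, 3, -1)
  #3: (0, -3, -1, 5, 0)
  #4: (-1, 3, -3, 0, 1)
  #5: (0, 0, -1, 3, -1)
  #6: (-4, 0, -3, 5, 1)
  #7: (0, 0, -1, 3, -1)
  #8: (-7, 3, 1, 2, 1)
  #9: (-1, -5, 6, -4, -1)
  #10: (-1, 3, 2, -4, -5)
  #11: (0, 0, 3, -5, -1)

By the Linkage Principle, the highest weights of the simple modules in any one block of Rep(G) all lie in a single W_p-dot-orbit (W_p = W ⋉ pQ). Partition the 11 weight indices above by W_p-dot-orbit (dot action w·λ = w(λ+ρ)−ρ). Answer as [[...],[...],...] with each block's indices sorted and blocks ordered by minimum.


Dynkin diagram of C (from the 8 off-diagonal −1 entries): D_5.

Each λ_j+ρ reduced to Ā_7; 5-tuples below use C's row order:

  1: (1, 1, 1, 0, 2) · 2: (1, 1, 0, 4, 0) · 3: (1, 1, 0, 4, 0) · 4: (1, 1, 1, 0, 2) · 5: (1, 1, 0, 4, 0) · 6: (1, 1, 1, 0, 2) · 7: (1, 1, 0, 4, 0) · 8: (1, 1, 1, 0, 2) · 9: (0, 0, 0, 3, 4) · 10: (0, 0, 0, 3, 4) · 11: (1, 1, 0, 4, 0)

Grouping the 11 weights by Ā_7-representative: 3 linkage classes.

[[1, 4, 6, 8], [2, 3, 5, 7, 11], [9, 10]]


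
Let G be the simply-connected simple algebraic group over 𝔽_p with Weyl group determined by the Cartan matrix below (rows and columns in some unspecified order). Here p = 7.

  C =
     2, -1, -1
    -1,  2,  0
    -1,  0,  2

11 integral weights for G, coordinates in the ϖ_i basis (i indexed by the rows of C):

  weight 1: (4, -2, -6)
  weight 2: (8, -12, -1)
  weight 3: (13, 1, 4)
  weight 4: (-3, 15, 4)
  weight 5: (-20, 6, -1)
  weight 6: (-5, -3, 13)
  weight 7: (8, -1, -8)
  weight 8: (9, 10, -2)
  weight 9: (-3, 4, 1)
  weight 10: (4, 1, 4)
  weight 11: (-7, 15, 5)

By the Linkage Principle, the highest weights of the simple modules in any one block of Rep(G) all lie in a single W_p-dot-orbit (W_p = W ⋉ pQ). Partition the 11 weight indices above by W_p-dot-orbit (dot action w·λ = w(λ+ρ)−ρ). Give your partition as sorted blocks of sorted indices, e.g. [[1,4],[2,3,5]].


Cartan matrix: type A_3 (|W|=24); un-permuting the 3 rows.

Alcove-folded reps (p=7, 11 weights, presented ϖ-order):

  λ_1 → (1, 0, 4) · λ_2 → (2, 3, 0) · λ_3 → (0, 2, 5) · λ_4 → (2, 3, 0) · λ_5 → (0, 2, 5) · λ_6 → (1, 2, 0) · λ_7 → (0, 2, 5) · λ_8 → (1, 2, 0) · λ_9 → (2, 3, 0) · λ_10 → (2, 3, 0) · λ_11 → (1, 0, 4)

4 distinct reps among the 11 weights ⇒ 4 W_7-linkage classes:

[[1, 11], [2, 4, 9, 10], [3, 5, 7], [6, 8]]


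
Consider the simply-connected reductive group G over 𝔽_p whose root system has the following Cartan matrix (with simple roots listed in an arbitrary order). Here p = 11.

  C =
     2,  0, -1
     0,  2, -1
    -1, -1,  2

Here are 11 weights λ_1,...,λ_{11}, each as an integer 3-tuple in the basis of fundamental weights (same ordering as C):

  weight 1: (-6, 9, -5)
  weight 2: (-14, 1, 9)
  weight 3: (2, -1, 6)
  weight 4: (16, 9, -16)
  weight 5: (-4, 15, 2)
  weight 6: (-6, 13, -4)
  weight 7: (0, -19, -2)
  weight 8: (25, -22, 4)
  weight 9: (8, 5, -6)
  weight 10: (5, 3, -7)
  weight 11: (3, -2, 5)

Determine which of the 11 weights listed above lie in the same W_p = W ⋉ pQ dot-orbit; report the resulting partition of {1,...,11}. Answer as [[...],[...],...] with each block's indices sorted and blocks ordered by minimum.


Root system A_3: the 3×3 matrix C matches after relabeling.

λ_j+ρ reflected into Ā_11 (⟨·,θ^∨⟩≤11); 3-tuples as given:

  λ_1 → (4, 1, 5);  λ_2 → (8, 1, 1);  λ_3 → (3, 0, 7);  λ_4 → (4, 1, 5);  λ_5 → (0, 3, 5);  λ_6 → (0, 3, 5);  λ_7 → (3, 0, 7);  λ_8 → (4, 1, 5);  λ_9 → (4, 1, 5);  λ_10 → (0, 2, 4);  λ_11 → (4, 1, 5)

Grouping the 11 weights by Ā_11-representative: 5 linkage classes.

[[1, 4, 8, 9, 11], [2], [3, 7], [5, 6], [10]]


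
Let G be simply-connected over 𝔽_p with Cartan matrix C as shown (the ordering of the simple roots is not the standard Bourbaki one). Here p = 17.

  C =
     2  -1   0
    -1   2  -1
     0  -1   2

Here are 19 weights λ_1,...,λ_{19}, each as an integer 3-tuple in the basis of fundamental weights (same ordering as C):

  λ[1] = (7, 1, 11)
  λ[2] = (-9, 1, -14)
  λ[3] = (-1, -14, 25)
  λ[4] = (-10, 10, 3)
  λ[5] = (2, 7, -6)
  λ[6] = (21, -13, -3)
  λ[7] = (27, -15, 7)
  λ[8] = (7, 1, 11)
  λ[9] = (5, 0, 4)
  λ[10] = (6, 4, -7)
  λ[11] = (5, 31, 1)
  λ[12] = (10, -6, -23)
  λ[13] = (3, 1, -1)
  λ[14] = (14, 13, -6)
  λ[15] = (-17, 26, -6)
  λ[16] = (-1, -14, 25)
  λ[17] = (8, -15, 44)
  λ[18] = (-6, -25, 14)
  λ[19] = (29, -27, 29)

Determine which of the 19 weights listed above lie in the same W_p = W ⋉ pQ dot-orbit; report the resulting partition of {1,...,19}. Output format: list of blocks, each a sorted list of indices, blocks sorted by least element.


Dynkin diagram of C (from the 4 off-diagonal −1 entries): A_3.

Each λ_j+ρ reduced to Ā_17; 3-tuples below use C's row order:

  1: (3, 2, 7);  2: (9, 2, 4);  3: (4, 0, 4);  4: (9, 2, 4);  5: (3, 3, 5);  6: (3, 2, 7);  7: (3, 3, 5);  8: (3, 2, 7);  9: (6, 1, 5);  10: (6, 1, 5);  11: (4, 2, 0);  12: (6, 1, 5);  13: (4, 2, 0);  14: (3, 2, 7);  15: (6, 1, 5);  16: (4, 0, 4);  17: (3, 3, 5);  18: (3, 2, 7);  19: (4, 0, 4)

Partition of {1..19} into 6 W_17-dot-orbits:

[[1, 6, 8, 14, 18], [2, 4], [3, 16, 19], [5, 7, 17], [9, 10, 12, 15], [11, 13]]


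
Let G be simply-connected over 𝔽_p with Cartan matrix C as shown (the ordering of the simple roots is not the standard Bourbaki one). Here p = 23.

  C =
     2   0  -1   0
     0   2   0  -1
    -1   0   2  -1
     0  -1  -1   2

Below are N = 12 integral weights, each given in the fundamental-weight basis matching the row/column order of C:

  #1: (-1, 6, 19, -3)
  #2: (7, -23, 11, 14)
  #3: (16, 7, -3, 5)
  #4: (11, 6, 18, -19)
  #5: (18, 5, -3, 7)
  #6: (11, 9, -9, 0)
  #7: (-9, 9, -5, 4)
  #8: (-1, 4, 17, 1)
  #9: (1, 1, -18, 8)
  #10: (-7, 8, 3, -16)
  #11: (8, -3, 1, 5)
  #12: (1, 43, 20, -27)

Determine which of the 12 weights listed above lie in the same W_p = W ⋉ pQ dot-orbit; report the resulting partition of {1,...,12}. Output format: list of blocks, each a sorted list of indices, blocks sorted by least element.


Root system A_4: the 4×4 matrix C matches after relabeling.

Folding the 12 weights λ_j+ρ into Ā_23 (reps in the given 4-coord order):

    λ_1 → (2, 3, 16, 2)
    λ_2 → (4, 3, 1, 7)
    λ_3 → (9, 2, 2, 4)
    λ_4 → (4, 3, 1, 7)
    λ_5 → (9, 2, 2, 4)
    λ_6 → (4, 3, 1, 7)
    λ_7 → (4, 3, 1, 7)
    λ_8 → (2, 3, 16, 2)
    λ_9 → (9, 2, 2, 4)
    λ_10 → (9, 2, 2, 4)
    λ_11 → (9, 2, 2, 4)
    λ_12 → (2, 3, 16, 2)

These 12 weights hit 3 W_23-dot-orbits; sizes (3, 4, 5):

[[1, 8, 12], [2, 4, 6, 7], [3, 5, 9, 10, 11]]


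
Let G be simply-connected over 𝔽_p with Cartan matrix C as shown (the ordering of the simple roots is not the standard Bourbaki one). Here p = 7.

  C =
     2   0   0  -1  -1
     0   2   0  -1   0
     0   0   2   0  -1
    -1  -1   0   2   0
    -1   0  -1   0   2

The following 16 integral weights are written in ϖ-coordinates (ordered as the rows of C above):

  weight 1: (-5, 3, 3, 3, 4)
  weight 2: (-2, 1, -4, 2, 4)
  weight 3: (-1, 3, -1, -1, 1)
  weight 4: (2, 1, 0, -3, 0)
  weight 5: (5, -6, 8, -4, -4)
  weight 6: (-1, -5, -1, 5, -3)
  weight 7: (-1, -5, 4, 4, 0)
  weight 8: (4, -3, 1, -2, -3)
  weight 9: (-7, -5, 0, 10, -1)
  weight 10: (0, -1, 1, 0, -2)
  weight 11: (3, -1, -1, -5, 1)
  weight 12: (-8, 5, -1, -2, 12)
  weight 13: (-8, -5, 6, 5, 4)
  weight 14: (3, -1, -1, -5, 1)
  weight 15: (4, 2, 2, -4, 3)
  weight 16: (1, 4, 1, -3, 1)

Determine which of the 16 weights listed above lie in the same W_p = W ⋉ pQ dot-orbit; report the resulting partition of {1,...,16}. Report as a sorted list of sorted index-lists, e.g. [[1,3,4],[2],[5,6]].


Dynkin diagram of C (from the 8 off-diagonal −1 entries): A_5.

Folding the 16 weights λ_j+ρ into Ā_7 (reps in the given 5-coord order):

  1: (1, 0, 1, 2, 1);  2: (1, 0, 1, 2, 1);  3: (0, 4, 0, 0, 2);  4: (1, 0, 1, 2, 1);  5: (1, 0, 1, 2, 1);  6: (0, 4, 0, 0, 2);  7: (0, 0, 1, 1, 1);  8: (0, 1, 0, 2, 2);  9: (0, 0, 1, 1, 1);  10: (0, 0, 1, 1, 1);  11: (0, 4, 0, 0, 2);  12: (0, 0, 1, 1, 1);  13: (0, 4, 0, 0, 2);  14: (0, 4, 0, 0, 2);  15: (0, 1, 0, 2, 2);  16: (0, 1, 0, 2, 2)

Partition of {1..16} into 4 W_7-dot-orbits:

[[1, 2, 4, 5], [3, 6, 11, 13, 14], [7, 9, 10, 12], [8, 15, 16]]


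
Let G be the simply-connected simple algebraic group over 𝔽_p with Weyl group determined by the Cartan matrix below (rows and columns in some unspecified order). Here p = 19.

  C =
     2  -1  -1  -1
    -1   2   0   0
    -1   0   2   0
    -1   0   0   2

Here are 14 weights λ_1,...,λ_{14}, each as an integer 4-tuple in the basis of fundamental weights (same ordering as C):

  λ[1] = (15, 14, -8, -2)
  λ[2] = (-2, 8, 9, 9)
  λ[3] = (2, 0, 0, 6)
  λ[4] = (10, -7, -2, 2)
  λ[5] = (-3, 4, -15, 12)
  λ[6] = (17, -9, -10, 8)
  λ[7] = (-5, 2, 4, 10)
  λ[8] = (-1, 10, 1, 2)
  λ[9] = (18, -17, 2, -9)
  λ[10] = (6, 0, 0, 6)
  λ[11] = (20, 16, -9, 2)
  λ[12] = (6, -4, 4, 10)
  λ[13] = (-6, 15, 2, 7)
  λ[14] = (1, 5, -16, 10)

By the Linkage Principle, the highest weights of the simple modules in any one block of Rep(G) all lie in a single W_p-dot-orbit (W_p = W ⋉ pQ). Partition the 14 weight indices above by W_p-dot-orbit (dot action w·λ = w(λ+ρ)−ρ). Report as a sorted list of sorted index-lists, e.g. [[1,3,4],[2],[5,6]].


D_4 Cartan matrix, 4 simple roots permuted; ρ=(1,1,1,1).

Folding the 14 weights λ_j+ρ into Ā_19 (reps in the given 4-coord order):

  λ_1+ρ ↦ (3, 1, 1, 7)
  λ_2+ρ ↦ (8, 0, 1, 1)
  λ_3+ρ ↦ (3, 1, 1, 7)
  λ_4+ρ ↦ (4, 6, 1, 3)
  λ_5+ρ ↦ (0, 11, 2, 3)
  λ_6+ρ ↦ (8, 0, 1, 1)
  λ_7+ρ ↦ (3, 1, 1, 7)
  λ_8+ρ ↦ (0, 11, 2, 3)
  λ_9+ρ ↦ (0, 11, 2, 3)
  λ_10+ρ ↦ (3, 1, 1, 7)
  λ_11+ρ ↦ (0, 11, 2, 3)
  λ_12+ρ ↦ (3, 1, 1, 7)
  λ_13+ρ ↦ (0, 11, 2, 3)
  λ_14+ρ ↦ (4, 7, 2, 2)

The 14 indices split into 5 linkage classes (same alcove rep ⇔ same W_19-dot-orbit):

[[1, 3, 7, 10, 12], [2, 6], [4], [5, 8, 9, 11, 13], [14]]


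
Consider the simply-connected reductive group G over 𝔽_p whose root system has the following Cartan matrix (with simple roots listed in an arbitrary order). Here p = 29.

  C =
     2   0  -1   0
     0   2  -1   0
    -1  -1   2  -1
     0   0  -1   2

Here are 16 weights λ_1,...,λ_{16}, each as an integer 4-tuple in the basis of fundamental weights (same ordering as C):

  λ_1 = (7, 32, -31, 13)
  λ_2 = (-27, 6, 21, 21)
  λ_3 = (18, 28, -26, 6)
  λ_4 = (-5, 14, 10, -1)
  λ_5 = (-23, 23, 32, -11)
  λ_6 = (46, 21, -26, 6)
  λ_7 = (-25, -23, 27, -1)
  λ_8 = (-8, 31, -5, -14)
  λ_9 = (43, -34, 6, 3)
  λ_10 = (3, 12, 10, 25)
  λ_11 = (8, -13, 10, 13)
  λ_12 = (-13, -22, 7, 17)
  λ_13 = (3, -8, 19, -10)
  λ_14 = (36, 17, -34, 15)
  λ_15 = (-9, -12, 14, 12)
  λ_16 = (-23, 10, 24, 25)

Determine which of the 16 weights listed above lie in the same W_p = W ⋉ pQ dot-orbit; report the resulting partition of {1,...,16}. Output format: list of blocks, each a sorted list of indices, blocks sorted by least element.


Cartan matrix: type D_4 (|W|=192); un-permuting the 4 rows.

Each λ_j+ρ reduced to Ā_29; 4-tuples below use C's row order:

    [1] (13, 4, 1, 7)
    [2] (4, 15, 3, 0)
    [3] (6, 4, 0, 18)
    [4] (4, 15, 3, 0)
    [5] (6, 4, 0, 18)
    [6] (4, 15, 3, 0)
    [7] (6, 4, 0, 18)
    [8] (13, 4, 1, 7)
    [9] (4, 15, 3, 0)
    [10] (13, 4, 1, 7)
    [11] (4, 7, 4, 9)
    [12] (13, 4, 1, 7)
    [13] (4, 7, 4, 9)
    [14] (4, 7, 4, 9)
    [15] (4, 7, 4, 9)
    [16] (4, 15, 3, 0)

4 distinct reps among the 16 weights ⇒ 4 W_29-linkage classes:

[[1, 8, 10, 12], [2, 4, 6, 9, 16], [3, 5, 7], [11, 13, 14, 15]]


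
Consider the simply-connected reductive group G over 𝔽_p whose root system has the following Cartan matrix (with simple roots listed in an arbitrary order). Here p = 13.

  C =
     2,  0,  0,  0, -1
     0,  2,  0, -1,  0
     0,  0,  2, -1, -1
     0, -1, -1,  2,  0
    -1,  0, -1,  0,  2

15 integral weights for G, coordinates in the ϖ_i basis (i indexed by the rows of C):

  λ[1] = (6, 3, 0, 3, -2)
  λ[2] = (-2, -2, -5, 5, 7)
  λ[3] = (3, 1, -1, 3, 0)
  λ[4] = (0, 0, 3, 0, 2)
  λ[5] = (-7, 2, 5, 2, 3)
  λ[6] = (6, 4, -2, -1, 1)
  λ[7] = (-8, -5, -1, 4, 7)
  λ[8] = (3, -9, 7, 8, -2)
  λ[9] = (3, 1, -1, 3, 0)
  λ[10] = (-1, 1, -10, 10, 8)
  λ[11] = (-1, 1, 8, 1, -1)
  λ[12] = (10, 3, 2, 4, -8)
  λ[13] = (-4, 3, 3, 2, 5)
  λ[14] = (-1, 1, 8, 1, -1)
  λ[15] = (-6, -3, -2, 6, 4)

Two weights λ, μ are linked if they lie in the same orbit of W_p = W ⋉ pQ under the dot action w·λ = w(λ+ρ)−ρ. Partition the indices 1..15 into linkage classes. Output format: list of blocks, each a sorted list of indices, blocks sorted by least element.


Cartan matrix: type A_5 (|W|=720); un-permuting the 5 rows.

λ_j+ρ reflected into Ā_13 (⟨·,θ^∨⟩≤13); 5-tuples as given:

  λ_1 → (4, 2, 0, 4, 1) · λ_2 → (1, 1, 4, 1, 3) · λ_3 → (4, 2, 0, 4, 1) · λ_4 → (1, 1, 4, 1, 3) · λ_5 → (1, 0, 4, 3, 2) · λ_6 → (7, 4, 0, 1, 1) · λ_7 → (7, 4, 0, 1, 1) · λ_8 → (1, 1, 4, 1, 3) · λ_9 → (4, 2, 0, 4, 1) · λ_10 → (0, 2, 9, 2, 0) · λ_11 → (0, 2, 9, 2, 0) · λ_12 → (1, 1, 4, 1, 3) · λ_13 → (1, 0, 4, 3, 2) · λ_14 → (0, 2, 9, 2, 0) · λ_15 → (4, 2, 0, 4, 1)

These 15 weights hit 5 W_13-dot-orbits; sizes (4, 4, 2, 2, 3):

[[1, 3, 9, 15], [2, 4, 8, 12], [5, 13], [6, 7], [10, 11, 14]]


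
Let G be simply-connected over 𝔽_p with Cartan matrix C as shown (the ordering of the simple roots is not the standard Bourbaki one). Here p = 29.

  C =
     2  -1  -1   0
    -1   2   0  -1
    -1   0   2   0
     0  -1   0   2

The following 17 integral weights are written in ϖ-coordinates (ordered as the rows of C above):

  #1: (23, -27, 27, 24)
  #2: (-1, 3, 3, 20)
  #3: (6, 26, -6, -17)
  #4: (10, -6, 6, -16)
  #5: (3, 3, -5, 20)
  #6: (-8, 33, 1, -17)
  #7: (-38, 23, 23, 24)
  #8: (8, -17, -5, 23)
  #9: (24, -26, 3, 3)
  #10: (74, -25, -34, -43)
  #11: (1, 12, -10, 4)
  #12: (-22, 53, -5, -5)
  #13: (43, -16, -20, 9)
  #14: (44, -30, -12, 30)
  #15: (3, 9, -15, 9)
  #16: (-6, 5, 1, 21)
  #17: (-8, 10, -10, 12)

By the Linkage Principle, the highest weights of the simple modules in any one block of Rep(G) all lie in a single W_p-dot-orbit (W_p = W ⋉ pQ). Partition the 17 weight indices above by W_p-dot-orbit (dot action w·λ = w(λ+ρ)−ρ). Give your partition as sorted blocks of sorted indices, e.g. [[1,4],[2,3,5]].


Cartan matrix: type A_4 (|W|=120); un-permuting the 4 rows.

W_29-reps of the 17 weights in Ā_29 (same 4-coord order as C):

  λ_1 → (2, 1, 3, 22);  λ_2 → (0, 4, 4, 21);  λ_3 → (2, 11, 0, 11);  λ_4 → (7, 6, 2, 5);  λ_5 → (0, 4, 4, 21);  λ_6 → (2, 11, 0, 11);  λ_7 → (4, 5, 7, 8);  λ_8 → (4, 5, 7, 8);  λ_9 → (0, 4, 4, 21);  λ_10 → (4, 5, 7, 8);  λ_11 → (7, 6, 2, 5);  λ_12 → (0, 4, 4, 21);  λ_13 → (10, 0, 4, 10);  λ_14 → (2, 11, 0, 11);  λ_15 → (10, 0, 4, 10);  λ_16 → (2, 1, 3, 22);  λ_17 → (4, 5, 7, 8)

Grouping the 17 weights by Ā_29-representative: 6 linkage classes.

[[1, 16], [2, 5, 9, 12], [3, 6, 14], [4, 11], [7, 8, 10, 17], [13, 15]]


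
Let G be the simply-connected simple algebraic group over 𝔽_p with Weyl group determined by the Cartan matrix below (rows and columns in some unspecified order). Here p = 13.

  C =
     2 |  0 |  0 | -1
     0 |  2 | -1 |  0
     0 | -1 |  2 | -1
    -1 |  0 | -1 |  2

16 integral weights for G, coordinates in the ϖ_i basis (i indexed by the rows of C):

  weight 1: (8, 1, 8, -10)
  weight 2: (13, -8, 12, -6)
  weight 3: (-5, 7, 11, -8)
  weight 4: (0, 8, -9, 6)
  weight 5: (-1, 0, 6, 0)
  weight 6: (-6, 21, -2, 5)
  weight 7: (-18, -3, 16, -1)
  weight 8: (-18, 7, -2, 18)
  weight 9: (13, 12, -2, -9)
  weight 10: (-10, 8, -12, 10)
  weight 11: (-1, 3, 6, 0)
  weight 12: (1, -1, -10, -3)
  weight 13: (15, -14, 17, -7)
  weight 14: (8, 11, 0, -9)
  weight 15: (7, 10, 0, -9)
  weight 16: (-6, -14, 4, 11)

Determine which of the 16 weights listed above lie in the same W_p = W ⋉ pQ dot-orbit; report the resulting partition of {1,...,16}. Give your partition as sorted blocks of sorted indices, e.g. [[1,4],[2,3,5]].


Dynkin diagram of C (from the 6 off-diagonal −1 entries): A_4.

Alcove-folded reps (p=13, 16 weights, presented ϖ-order):

  [1] (0, 2, 0, 9);  [2] (0, 1, 1, 4);  [3] (0, 1, 1, 4);  [4] (0, 1, 7, 1);  [5] (0, 1, 7, 1);  [6] (0, 1, 7, 1);  [7] (0, 2, 0, 9);  [8] (0, 1, 1, 4);  [9] (0, 1, 7, 1);  [10] (0, 2, 0, 9);  [11] (0, 4, 7, 1);  [12] (0, 2, 0, 9);  [13] (3, 1, 0, 2);  [14] (0, 4, 7, 1);  [15] (0, 4, 7, 1);  [16] (0, 1, 7, 1)

Linkage partition of the 16 weights (5 classes, p=13):

[[1, 7, 10, 12], [2, 3, 8], [4, 5, 6, 9, 16], [11, 14, 15], [13]]


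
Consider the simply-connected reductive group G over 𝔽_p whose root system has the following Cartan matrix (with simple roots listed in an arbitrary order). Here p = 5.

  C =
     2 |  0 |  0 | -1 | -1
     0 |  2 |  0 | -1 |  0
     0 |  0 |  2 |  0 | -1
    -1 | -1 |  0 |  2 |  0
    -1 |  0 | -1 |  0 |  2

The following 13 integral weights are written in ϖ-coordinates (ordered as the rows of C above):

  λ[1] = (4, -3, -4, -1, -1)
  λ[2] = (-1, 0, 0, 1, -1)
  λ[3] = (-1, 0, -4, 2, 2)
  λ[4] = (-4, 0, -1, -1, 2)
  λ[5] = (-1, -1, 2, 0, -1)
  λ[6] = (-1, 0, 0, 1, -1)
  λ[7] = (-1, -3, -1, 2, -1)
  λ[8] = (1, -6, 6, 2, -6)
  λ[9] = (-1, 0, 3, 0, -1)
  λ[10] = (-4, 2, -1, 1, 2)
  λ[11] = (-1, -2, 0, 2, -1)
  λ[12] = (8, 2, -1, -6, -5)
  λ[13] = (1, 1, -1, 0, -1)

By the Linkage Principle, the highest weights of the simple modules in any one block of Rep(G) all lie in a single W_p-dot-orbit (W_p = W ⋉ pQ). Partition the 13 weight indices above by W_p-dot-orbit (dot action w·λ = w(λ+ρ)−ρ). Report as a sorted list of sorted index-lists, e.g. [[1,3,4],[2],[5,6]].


Type A_5, rank 5, |W|=720; reorder rows/cols to standard.

Ā_5 reps of the 13 weights (A_5, coords as presented):

  λ_1 → (0, 0, 0, 2, 3) · λ_2 → (0, 1, 1, 2, 0) · λ_3 → (0, 1, 1, 2, 0) · λ_4 → (0, 2, 0, 1, 0) · λ_5 → (0, 0, 3, 1, 0) · λ_6 → (0, 1, 1, 2, 0) · λ_7 → (0, 2, 0, 1, 0) · λ_8 → (2, 2, 0, 1, 0) · λ_9 → (0, 0, 3, 1, 0) · λ_10 → (2, 2, 0, 1, 0) · λ_11 → (0, 1, 1, 2, 0) · λ_12 → (0, 2, 0, 1, 0) · λ_13 → (2, 2, 0, 1, 0)

Partition of {1..13} into 5 W_5-dot-orbits:

[[1], [2, 3, 6, 11], [4, 7, 12], [5, 9], [8, 10, 13]]


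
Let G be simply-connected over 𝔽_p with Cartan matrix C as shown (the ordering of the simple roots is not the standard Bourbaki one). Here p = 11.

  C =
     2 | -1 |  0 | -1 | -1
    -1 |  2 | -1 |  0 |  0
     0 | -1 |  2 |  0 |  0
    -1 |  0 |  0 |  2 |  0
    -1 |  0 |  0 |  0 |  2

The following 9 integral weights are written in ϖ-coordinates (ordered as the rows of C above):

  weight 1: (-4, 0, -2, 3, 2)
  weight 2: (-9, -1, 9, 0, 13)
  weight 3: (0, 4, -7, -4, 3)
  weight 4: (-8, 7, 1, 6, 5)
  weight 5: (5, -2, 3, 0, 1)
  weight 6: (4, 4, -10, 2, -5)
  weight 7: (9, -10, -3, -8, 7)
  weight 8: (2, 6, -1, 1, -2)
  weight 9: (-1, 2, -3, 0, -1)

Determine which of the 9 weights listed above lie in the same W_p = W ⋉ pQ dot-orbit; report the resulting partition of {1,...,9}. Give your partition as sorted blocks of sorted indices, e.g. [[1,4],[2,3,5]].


Type D_5, rank 5, |W|=1920; reorder rows/cols to standard.

W_11-reps of the 9 weights in Ā_11 (same 5-coord order as C):

    1: (0, 1, 2, 1, 0)
    2: (1, 2, 3, 0, 1)
    3: (1, 2, 3, 0, 1)
    4: (1, 2, 3, 0, 1)
    5: (1, 2, 3, 0, 1)
    6: (1, 2, 3, 0, 1)
    7: (0, 1, 2, 1, 0)
    8: (0, 1, 2, 1, 0)
    9: (0, 1, 2, 1, 0)

These 9 weights hit 2 W_11-dot-orbits; sizes (4, 5):

[[1, 7, 8, 9], [2, 3, 4, 5, 6]]


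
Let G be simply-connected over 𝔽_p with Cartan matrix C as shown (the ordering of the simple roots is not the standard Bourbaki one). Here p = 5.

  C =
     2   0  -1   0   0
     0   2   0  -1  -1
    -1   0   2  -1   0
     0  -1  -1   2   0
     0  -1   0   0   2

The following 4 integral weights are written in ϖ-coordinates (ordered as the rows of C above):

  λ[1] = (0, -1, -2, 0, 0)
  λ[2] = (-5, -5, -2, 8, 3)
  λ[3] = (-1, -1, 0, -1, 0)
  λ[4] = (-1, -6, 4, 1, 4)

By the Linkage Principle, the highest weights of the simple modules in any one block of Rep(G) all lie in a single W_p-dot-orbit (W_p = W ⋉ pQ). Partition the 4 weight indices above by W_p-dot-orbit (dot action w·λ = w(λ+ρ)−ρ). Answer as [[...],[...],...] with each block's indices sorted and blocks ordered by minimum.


Type A_5, rank 5, |W|=720; reorder rows/cols to standard.

Ā_5 reps of the 4 weights (A_5, coords as presented):

    λ_1 → (0, 0, 1, 0, 1)
    λ_2 → (0, 0, 1, 0, 1)
    λ_3 → (0, 0, 1, 0, 1)
    λ_4 → (0, 0, 0, 3, 0)

These 4 weights hit 2 W_5-dot-orbits; sizes (3, 1):

[[1, 2, 3], [4]]


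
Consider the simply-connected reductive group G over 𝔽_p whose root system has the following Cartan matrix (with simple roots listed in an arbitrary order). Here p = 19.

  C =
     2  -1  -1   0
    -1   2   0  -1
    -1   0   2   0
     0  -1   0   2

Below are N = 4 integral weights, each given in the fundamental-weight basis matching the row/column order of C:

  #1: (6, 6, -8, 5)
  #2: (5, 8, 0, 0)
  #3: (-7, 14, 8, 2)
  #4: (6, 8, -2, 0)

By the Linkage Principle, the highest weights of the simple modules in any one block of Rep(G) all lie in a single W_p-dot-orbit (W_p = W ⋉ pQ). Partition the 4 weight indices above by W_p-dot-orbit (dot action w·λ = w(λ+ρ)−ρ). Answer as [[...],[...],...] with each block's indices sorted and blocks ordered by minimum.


Cartan matrix: type A_4 (|W|=120); un-permuting the 4 rows.

Alcove-folded reps (p=19, 4 weights, presented ϖ-order):

    [1] (0, 7, 6, 5)
    [2] (6, 9, 1, 1)
    [3] (6, 9, 1, 1)
    [4] (6, 9, 1, 1)

Linkage partition of the 4 weights (2 classes, p=19):

[[1], [2, 3, 4]]


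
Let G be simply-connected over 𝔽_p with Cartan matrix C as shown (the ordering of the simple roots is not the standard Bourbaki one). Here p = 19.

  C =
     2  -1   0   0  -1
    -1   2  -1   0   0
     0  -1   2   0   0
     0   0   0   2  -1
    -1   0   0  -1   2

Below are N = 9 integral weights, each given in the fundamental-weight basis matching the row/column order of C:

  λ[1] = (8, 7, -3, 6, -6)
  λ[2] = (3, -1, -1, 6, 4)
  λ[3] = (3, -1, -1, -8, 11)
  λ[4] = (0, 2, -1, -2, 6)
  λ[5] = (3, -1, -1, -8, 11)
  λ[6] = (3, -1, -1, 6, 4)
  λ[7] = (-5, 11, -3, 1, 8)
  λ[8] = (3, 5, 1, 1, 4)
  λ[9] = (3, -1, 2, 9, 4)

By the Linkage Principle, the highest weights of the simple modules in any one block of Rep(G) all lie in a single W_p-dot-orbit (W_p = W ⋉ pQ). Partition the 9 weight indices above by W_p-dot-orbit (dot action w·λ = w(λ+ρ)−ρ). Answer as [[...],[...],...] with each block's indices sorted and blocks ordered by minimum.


Type A_5, rank 5, |W|=720; reorder rows/cols to standard.

λ_j+ρ reflected into Ā_19 (⟨·,θ^∨⟩≤19); 5-tuples as given:

    λ_1+ρ ↦ (4, 6, 2, 2, 5)
    λ_2+ρ ↦ (4, 0, 0, 7, 5)
    λ_3+ρ ↦ (4, 0, 0, 7, 5)
    λ_4+ρ ↦ (1, 3, 0, 1, 6)
    λ_5+ρ ↦ (4, 0, 0, 7, 5)
    λ_6+ρ ↦ (4, 0, 0, 7, 5)
    λ_7+ρ ↦ (4, 6, 2, 2, 5)
    λ_8+ρ ↦ (4, 6, 2, 2, 5)
    λ_9+ρ ↦ (4, 0, 0, 7, 5)

These 9 weights hit 3 W_19-dot-orbits; sizes (3, 5, 1):

[[1, 7, 8], [2, 3, 5, 6, 9], [4]]


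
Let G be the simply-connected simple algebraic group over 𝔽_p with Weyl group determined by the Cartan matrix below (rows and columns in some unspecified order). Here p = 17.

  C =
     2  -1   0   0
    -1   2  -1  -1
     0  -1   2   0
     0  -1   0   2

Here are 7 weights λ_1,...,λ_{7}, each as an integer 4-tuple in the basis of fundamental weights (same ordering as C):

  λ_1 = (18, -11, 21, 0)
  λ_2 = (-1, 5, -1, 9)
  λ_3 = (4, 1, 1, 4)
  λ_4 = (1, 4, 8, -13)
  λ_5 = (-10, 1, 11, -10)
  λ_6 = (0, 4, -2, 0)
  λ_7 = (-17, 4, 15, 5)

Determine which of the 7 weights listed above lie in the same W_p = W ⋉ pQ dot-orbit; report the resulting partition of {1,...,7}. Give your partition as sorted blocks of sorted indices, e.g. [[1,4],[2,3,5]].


D_4 Cartan matrix, 4 simple roots permuted; ρ=(1,1,1,1).

Alcove-folded reps (p=17, 7 weights, presented ϖ-order):

    λ_1+ρ ↦ (5, 2, 2, 5)
    λ_2+ρ ↦ (0, 1, 0, 10)
    λ_3+ρ ↦ (5, 2, 2, 5)
    λ_4+ρ ↦ (5, 2, 2, 5)
    λ_5+ρ ↦ (5, 2, 2, 5)
    λ_6+ρ ↦ (1, 4, 1, 1)
    λ_7+ρ ↦ (1, 4, 1, 1)

Grouping the 7 weights by Ā_17-representative: 3 linkage classes.

[[1, 3, 4, 5], [2], [6, 7]]


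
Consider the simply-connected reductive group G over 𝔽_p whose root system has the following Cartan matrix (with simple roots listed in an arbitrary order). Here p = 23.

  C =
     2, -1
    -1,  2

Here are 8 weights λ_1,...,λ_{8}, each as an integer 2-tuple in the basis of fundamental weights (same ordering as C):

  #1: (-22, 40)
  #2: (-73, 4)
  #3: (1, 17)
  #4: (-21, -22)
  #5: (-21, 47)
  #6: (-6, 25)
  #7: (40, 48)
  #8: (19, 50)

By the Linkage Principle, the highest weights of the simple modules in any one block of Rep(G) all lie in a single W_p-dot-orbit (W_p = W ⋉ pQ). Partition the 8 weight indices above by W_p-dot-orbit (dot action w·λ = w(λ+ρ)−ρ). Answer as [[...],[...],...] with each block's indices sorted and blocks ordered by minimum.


Cartan matrix: type A_2 (|W|=6); un-permuting the 2 rows.

Each λ_j+ρ reduced to Ā_23; 2-tuples below use C's row order:

  1: (3, 2)
  2: (3, 2)
  3: (2, 18)
  4: (3, 2)
  5: (3, 2)
  6: (2, 18)
  7: (3, 2)
  8: (2, 18)

Grouping the 8 weights by Ā_23-representative: 2 linkage classes.

[[1, 2, 4, 5, 7], [3, 6, 8]]
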